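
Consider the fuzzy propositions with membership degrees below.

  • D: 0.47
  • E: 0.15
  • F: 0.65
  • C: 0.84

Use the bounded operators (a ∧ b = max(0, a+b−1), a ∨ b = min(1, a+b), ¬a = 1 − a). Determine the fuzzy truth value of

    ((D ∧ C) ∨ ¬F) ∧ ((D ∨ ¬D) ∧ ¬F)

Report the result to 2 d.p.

0.01

D ∧ C = max(0, a+b−1) on (0.47, 0.84) = 0.31
¬F = 1 − 0.65 = 0.35
(D ∧ C) ∨ ¬F = min(1, a+b) on (0.31, 0.35) = 0.66
¬D = 1 − 0.47 = 0.53
D ∨ ¬D = min(1, a+b) on (0.47, 0.53) = 1.00
¬F = 1 − 0.65 = 0.35
(D ∨ ¬D) ∧ ¬F = max(0, a+b−1) on (1.00, 0.35) = 0.35
((D ∧ C) ∨ ¬F) ∧ ((D ∨ ¬D) ∧ ¬F) = max(0, a+b−1) on (0.66, 0.35) = 0.01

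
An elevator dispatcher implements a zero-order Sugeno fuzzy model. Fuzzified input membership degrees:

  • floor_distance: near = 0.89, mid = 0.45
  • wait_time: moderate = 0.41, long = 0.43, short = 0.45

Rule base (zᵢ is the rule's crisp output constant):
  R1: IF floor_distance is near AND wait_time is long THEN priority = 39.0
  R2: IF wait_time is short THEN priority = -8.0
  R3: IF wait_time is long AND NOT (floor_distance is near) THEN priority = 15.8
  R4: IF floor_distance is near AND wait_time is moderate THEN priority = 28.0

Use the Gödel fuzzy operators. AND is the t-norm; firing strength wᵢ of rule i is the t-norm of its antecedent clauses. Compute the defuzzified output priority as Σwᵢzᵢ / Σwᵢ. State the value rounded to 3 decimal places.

R1 (z=39.0): near=0.89, long=0.43; AND[min(a, b)] → w = 0.43
R2 (z=-8.0): short=0.45 → w = 0.45
R3 (z=15.8): long=0.43, ¬near=1−0.89=0.11; AND[min(a, b)] → w = 0.11
R4 (z=28.0): near=0.89, moderate=0.41; AND[min(a, b)] → w = 0.41
Weighted average = (0.43·39.0 + 0.45·-8.0 + 0.11·15.8 + 0.41·28.0) / (0.43 + 0.45 + 0.11 + 0.41)
  = 26.3880 / 1.4000 = 18.849

18.849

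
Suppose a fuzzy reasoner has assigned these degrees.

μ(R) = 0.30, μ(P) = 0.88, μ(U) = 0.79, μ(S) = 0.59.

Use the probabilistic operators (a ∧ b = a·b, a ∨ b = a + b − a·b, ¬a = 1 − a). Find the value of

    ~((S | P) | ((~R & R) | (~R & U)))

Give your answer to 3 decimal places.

S | P = a + b − a·b on (0.5900, 0.8800) = 0.9508
~R = 1 − 0.3000 = 0.7000
~R & R = a·b on (0.7000, 0.3000) = 0.2100
~R = 1 − 0.3000 = 0.7000
~R & U = a·b on (0.7000, 0.7900) = 0.5530
(~R & R) | (~R & U) = a + b − a·b on (0.2100, 0.5530) = 0.6469
(S | P) | ((~R & R) | (~R & U)) = a + b − a·b on (0.9508, 0.6469) = 0.9826
~((S | P) | ((~R & R) | (~R & U))) = 1 − 0.9826 = 0.0174

0.017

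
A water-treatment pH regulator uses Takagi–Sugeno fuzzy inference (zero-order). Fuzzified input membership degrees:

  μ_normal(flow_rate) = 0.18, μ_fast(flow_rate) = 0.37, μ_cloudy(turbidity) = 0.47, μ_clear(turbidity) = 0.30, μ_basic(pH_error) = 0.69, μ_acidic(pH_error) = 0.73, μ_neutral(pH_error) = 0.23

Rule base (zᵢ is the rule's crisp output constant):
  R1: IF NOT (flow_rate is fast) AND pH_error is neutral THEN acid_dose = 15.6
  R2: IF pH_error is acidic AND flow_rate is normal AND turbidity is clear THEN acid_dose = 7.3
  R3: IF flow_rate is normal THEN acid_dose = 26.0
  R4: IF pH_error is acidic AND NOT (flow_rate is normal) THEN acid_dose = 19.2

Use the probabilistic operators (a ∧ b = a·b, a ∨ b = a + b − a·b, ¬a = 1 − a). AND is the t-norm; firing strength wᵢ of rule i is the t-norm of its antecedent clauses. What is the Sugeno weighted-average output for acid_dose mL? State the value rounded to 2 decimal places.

R1 (z=15.6): ¬fast=1−0.37=0.63, neutral=0.23; AND[a·b] → w = 0.1449
R2 (z=7.3): acidic=0.73, normal=0.18, clear=0.30; AND[a·b] → w = 0.0394
R3 (z=26.0): normal=0.18 → w = 0.1800
R4 (z=19.2): acidic=0.73, ¬normal=1−0.18=0.82; AND[a·b] → w = 0.5986
Weighted average = (0.1449·15.6 + 0.0394·7.3 + 0.1800·26.0 + 0.5986·19.2) / (0.1449 + 0.0394 + 0.1800 + 0.5986)
  = 18.7213 / 0.9629 = 19.44

19.44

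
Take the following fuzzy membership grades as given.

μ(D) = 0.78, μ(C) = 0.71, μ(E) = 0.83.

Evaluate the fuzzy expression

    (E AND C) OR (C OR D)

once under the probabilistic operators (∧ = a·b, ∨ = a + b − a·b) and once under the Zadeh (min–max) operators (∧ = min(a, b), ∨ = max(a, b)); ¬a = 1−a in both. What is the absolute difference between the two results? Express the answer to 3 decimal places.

0.194

Under probabilistic:
  E AND C = a·b on (0.8300, 0.7100) = 0.5893
  C OR D = a + b − a·b on (0.7100, 0.7800) = 0.9362
  (E AND C) OR (C OR D) = a + b − a·b on (0.5893, 0.9362) = 0.9738
  → value = 0.9738
Under Zadeh (min–max):
  E AND C = min(a, b) on (0.83, 0.71) = 0.71
  C OR D = max(a, b) on (0.71, 0.78) = 0.78
  (E AND C) OR (C OR D) = max(a, b) on (0.71, 0.78) = 0.78
  → value = 0.7800
|0.9738 − 0.7800| = 0.194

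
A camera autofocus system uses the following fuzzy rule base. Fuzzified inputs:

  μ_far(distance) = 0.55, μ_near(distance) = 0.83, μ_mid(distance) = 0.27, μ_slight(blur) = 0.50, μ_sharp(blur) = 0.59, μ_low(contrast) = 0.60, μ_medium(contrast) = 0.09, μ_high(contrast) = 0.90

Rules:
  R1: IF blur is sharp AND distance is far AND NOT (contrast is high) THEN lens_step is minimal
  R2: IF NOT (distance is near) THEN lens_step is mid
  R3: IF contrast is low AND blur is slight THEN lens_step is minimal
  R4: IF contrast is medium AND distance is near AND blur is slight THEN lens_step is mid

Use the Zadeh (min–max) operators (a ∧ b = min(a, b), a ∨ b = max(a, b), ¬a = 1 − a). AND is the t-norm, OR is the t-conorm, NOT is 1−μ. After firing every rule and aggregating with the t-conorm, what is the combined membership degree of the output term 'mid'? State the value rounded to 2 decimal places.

R1: sharp=0.59, far=0.55, ¬high=1−0.90=0.10; AND[min(a, b)] → w = 0.10
R2: ¬near=1−0.83=0.17 → w = 0.17
R3: low=0.60, slight=0.50; AND[min(a, b)] → w = 0.50
R4: medium=0.09, near=0.83, slight=0.50; AND[min(a, b)] → w = 0.09
Rules with consequent 'mid': {R2, R4} → strengths 0.17, 0.09
Aggregate via t-conorm [max(a, b)]: 0.17

0.17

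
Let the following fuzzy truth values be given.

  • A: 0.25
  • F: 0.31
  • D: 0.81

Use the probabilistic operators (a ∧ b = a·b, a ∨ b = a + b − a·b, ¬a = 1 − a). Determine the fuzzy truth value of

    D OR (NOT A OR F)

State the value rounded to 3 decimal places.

0.967

NOT A = 1 − 0.2500 = 0.7500
NOT A OR F = a + b − a·b on (0.7500, 0.3100) = 0.8275
D OR (NOT A OR F) = a + b − a·b on (0.8100, 0.8275) = 0.9672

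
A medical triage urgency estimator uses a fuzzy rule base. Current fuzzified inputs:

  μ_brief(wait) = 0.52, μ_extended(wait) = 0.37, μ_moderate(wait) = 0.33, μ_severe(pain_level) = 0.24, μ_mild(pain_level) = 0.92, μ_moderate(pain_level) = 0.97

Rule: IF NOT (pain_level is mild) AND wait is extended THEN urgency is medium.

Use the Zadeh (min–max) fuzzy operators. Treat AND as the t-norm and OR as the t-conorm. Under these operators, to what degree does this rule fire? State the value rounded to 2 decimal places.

firing strength: ¬mild=1−0.92=0.08, extended=0.37; AND[min(a, b)] → w = 0.08

0.08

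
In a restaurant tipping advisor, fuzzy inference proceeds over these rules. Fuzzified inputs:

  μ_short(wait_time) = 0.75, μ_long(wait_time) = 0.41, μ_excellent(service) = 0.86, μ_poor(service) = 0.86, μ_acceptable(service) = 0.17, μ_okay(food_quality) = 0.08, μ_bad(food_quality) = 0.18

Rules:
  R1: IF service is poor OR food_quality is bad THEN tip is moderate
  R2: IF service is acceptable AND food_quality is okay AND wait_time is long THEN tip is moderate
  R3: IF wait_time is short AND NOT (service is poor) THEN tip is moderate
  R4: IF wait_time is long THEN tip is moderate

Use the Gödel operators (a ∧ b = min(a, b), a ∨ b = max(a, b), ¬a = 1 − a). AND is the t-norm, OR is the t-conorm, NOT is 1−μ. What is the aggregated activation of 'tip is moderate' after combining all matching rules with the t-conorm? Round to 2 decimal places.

R1: poor=0.86, bad=0.18; OR[max(a, b)] → w = 0.86
R2: acceptable=0.17, okay=0.08, long=0.41; AND[min(a, b)] → w = 0.08
R3: short=0.75, ¬poor=1−0.86=0.14; AND[min(a, b)] → w = 0.14
R4: long=0.41 → w = 0.41
Rules with consequent 'moderate': {R1, R2, R3, R4} → strengths 0.86, 0.08, 0.14, 0.41
Aggregate via t-conorm [max(a, b)]: 0.86

0.86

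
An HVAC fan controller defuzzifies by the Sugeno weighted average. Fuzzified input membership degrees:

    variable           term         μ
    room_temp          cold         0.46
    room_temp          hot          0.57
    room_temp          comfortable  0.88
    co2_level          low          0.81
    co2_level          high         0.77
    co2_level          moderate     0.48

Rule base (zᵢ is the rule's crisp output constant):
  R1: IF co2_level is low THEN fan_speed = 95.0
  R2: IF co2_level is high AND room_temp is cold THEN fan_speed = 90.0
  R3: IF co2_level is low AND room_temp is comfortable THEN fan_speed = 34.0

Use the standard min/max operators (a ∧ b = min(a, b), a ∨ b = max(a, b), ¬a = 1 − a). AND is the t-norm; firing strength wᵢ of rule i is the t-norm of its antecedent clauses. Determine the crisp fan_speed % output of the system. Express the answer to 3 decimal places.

R1 (z=95.0): low=0.81 → w = 0.81
R2 (z=90.0): high=0.77, cold=0.46; AND[min(a, b)] → w = 0.46
R3 (z=34.0): low=0.81, comfortable=0.88; AND[min(a, b)] → w = 0.81
Weighted average = (0.81·95.0 + 0.46·90.0 + 0.81·34.0) / (0.81 + 0.46 + 0.81)
  = 145.8900 / 2.0800 = 70.139

70.139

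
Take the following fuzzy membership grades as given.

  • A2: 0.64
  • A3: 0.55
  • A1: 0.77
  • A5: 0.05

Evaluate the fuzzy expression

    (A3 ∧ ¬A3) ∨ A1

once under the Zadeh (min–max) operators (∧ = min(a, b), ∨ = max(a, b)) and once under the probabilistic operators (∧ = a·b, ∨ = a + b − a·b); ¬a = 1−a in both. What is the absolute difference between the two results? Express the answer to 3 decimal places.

Under Zadeh (min–max):
  ¬A3 = 1 − 0.55 = 0.45
  A3 ∧ ¬A3 = min(a, b) on (0.55, 0.45) = 0.45
  (A3 ∧ ¬A3) ∨ A1 = max(a, b) on (0.45, 0.77) = 0.77
  → value = 0.7700
Under probabilistic:
  ¬A3 = 1 − 0.5500 = 0.4500
  A3 ∧ ¬A3 = a·b on (0.5500, 0.4500) = 0.2475
  (A3 ∧ ¬A3) ∨ A1 = a + b − a·b on (0.2475, 0.7700) = 0.8269
  → value = 0.8269
|0.7700 − 0.8269| = 0.057

0.057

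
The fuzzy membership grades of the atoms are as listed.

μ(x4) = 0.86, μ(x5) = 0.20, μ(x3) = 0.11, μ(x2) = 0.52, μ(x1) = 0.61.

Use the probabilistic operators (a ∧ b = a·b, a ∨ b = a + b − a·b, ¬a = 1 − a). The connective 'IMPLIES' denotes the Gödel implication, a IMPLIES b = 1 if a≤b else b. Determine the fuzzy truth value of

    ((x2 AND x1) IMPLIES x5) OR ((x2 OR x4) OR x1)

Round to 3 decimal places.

x2 AND x1 = a·b on (0.5200, 0.6100) = 0.3172
(x2 AND x1) IMPLIES x5  [Gödel: 1 if a≤b else b] with a=0.3172, b=0.2000 → 0.2000
x2 OR x4 = a + b − a·b on (0.5200, 0.8600) = 0.9328
(x2 OR x4) OR x1 = a + b − a·b on (0.9328, 0.6100) = 0.9738
((x2 AND x1) IMPLIES x5) OR ((x2 OR x4) OR x1) = a + b − a·b on (0.2000, 0.9738) = 0.9790

0.979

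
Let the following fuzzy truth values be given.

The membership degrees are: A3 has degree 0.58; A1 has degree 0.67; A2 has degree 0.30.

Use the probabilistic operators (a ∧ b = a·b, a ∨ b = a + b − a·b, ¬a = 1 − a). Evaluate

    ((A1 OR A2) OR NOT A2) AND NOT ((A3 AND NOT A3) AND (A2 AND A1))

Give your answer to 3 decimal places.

0.885

A1 OR A2 = a + b − a·b on (0.6700, 0.3000) = 0.7690
NOT A2 = 1 − 0.3000 = 0.7000
(A1 OR A2) OR NOT A2 = a + b − a·b on (0.7690, 0.7000) = 0.9307
NOT A3 = 1 − 0.5800 = 0.4200
A3 AND NOT A3 = a·b on (0.5800, 0.4200) = 0.2436
A2 AND A1 = a·b on (0.3000, 0.6700) = 0.2010
(A3 AND NOT A3) AND (A2 AND A1) = a·b on (0.2436, 0.2010) = 0.0490
NOT ((A3 AND NOT A3) AND (A2 AND A1)) = 1 − 0.0490 = 0.9510
((A1 OR A2) OR NOT A2) AND NOT ((A3 AND NOT A3) AND (A2 AND A1)) = a·b on (0.9307, 0.9510) = 0.8851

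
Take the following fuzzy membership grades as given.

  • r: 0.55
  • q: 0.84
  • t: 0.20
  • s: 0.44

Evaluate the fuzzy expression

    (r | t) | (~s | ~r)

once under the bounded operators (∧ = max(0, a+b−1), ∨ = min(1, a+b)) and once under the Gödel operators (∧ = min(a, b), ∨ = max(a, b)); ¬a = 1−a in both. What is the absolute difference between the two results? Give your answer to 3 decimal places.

Under bounded:
  r | t = min(1, a+b) on (0.55, 0.20) = 0.75
  ~s = 1 − 0.44 = 0.56
  ~r = 1 − 0.55 = 0.45
  ~s | ~r = min(1, a+b) on (0.56, 0.45) = 1.00
  (r | t) | (~s | ~r) = min(1, a+b) on (0.75, 1.00) = 1.00
  → value = 1.0000
Under Gödel:
  r | t = max(a, b) on (0.55, 0.20) = 0.55
  ~s = 1 − 0.44 = 0.56
  ~r = 1 − 0.55 = 0.45
  ~s | ~r = max(a, b) on (0.56, 0.45) = 0.56
  (r | t) | (~s | ~r) = max(a, b) on (0.55, 0.56) = 0.56
  → value = 0.5600
|1.0000 − 0.5600| = 0.440

0.440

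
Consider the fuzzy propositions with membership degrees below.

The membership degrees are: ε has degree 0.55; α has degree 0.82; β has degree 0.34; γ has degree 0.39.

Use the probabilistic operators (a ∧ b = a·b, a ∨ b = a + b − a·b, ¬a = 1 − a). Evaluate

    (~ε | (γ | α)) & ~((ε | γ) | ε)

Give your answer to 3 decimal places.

~ε = 1 − 0.5500 = 0.4500
γ | α = a + b − a·b on (0.3900, 0.8200) = 0.8902
~ε | (γ | α) = a + b − a·b on (0.4500, 0.8902) = 0.9396
ε | γ = a + b − a·b on (0.5500, 0.3900) = 0.7255
(ε | γ) | ε = a + b − a·b on (0.7255, 0.5500) = 0.8765
~((ε | γ) | ε) = 1 − 0.8765 = 0.1235
(~ε | (γ | α)) & ~((ε | γ) | ε) = a·b on (0.9396, 0.1235) = 0.1161

0.116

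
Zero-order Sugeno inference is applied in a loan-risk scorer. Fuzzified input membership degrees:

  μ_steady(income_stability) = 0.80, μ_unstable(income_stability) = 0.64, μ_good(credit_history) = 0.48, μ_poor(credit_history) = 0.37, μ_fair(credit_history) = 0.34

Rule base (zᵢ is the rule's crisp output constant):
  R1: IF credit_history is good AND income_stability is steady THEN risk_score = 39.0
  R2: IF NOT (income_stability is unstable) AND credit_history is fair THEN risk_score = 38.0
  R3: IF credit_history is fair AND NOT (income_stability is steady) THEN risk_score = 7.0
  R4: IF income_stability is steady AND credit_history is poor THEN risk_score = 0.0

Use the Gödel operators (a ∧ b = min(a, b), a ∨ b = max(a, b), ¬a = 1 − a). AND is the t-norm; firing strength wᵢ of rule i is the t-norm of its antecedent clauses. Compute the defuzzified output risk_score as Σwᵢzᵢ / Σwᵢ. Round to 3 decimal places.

R1 (z=39.0): good=0.48, steady=0.80; AND[min(a, b)] → w = 0.48
R2 (z=38.0): ¬unstable=1−0.64=0.36, fair=0.34; AND[min(a, b)] → w = 0.34
R3 (z=7.0): fair=0.34, ¬steady=1−0.80=0.20; AND[min(a, b)] → w = 0.20
R4 (z=0.0): steady=0.80, poor=0.37; AND[min(a, b)] → w = 0.37
Weighted average = (0.48·39.0 + 0.34·38.0 + 0.20·7.0 + 0.37·0.0) / (0.48 + 0.34 + 0.20 + 0.37)
  = 33.0400 / 1.3900 = 23.770

23.770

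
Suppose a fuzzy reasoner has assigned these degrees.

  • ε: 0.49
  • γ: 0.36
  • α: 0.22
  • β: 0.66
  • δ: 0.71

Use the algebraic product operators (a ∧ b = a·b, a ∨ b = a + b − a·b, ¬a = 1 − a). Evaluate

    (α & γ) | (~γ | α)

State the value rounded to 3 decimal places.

α & γ = a·b on (0.2200, 0.3600) = 0.0792
~γ = 1 − 0.3600 = 0.6400
~γ | α = a + b − a·b on (0.6400, 0.2200) = 0.7192
(α & γ) | (~γ | α) = a + b − a·b on (0.0792, 0.7192) = 0.7414

0.741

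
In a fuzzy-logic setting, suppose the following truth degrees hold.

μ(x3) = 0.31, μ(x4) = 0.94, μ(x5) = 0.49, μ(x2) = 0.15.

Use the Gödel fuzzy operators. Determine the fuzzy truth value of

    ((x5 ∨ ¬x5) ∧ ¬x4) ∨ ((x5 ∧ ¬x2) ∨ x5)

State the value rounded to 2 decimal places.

¬x5 = 1 − 0.49 = 0.51
x5 ∨ ¬x5 = max(a, b) on (0.49, 0.51) = 0.51
¬x4 = 1 − 0.94 = 0.06
(x5 ∨ ¬x5) ∧ ¬x4 = min(a, b) on (0.51, 0.06) = 0.06
¬x2 = 1 − 0.15 = 0.85
x5 ∧ ¬x2 = min(a, b) on (0.49, 0.85) = 0.49
(x5 ∧ ¬x2) ∨ x5 = max(a, b) on (0.49, 0.49) = 0.49
((x5 ∨ ¬x5) ∧ ¬x4) ∨ ((x5 ∧ ¬x2) ∨ x5) = max(a, b) on (0.06, 0.49) = 0.49

0.49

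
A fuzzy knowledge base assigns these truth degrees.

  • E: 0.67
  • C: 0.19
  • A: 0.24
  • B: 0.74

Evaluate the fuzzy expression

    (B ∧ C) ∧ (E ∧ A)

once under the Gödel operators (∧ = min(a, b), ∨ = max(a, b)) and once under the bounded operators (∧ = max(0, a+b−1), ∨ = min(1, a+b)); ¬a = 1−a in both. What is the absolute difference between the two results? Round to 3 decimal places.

Under Gödel:
  B ∧ C = min(a, b) on (0.74, 0.19) = 0.19
  E ∧ A = min(a, b) on (0.67, 0.24) = 0.24
  (B ∧ C) ∧ (E ∧ A) = min(a, b) on (0.19, 0.24) = 0.19
  → value = 0.1900
Under bounded:
  B ∧ C = max(0, a+b−1) on (0.74, 0.19) = 0.00
  E ∧ A = max(0, a+b−1) on (0.67, 0.24) = 0.00
  (B ∧ C) ∧ (E ∧ A) = max(0, a+b−1) on (0.00, 0.00) = 0.00
  → value = 0.0000
|0.1900 − 0.0000| = 0.190

0.190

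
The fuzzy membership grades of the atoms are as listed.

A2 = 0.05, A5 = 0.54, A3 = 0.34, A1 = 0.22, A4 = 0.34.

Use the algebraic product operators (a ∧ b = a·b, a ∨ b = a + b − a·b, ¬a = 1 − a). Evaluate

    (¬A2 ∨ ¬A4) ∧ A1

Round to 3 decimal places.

¬A2 = 1 − 0.0500 = 0.9500
¬A4 = 1 − 0.3400 = 0.6600
¬A2 ∨ ¬A4 = a + b − a·b on (0.9500, 0.6600) = 0.9830
(¬A2 ∨ ¬A4) ∧ A1 = a·b on (0.9830, 0.2200) = 0.2163

0.216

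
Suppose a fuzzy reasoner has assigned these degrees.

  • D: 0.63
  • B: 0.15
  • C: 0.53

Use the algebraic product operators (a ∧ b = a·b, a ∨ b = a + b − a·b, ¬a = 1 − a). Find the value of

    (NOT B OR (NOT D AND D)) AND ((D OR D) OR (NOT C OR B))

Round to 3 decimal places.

NOT B = 1 − 0.1500 = 0.8500
NOT D = 1 − 0.6300 = 0.3700
NOT D AND D = a·b on (0.3700, 0.6300) = 0.2331
NOT B OR (NOT D AND D) = a + b − a·b on (0.8500, 0.2331) = 0.8850
D OR D = a + b − a·b on (0.6300, 0.6300) = 0.8631
NOT C = 1 − 0.5300 = 0.4700
NOT C OR B = a + b − a·b on (0.4700, 0.1500) = 0.5495
(D OR D) OR (NOT C OR B) = a + b − a·b on (0.8631, 0.5495) = 0.9383
(NOT B OR (NOT D AND D)) AND ((D OR D) OR (NOT C OR B)) = a·b on (0.8850, 0.9383) = 0.8304

0.830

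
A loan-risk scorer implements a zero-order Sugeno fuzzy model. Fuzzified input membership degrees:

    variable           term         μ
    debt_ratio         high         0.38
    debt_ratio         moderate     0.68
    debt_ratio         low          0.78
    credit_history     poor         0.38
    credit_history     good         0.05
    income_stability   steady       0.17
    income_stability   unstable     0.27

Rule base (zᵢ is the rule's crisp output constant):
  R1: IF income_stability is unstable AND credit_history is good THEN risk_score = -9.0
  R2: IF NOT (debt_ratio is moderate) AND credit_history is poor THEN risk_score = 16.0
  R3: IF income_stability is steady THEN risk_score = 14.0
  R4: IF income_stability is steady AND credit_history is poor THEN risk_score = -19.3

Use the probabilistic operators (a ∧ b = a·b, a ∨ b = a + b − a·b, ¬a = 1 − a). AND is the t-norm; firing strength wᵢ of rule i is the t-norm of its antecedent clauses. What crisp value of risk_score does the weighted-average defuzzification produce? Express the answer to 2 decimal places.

R1 (z=-9.0): unstable=0.27, good=0.05; AND[a·b] → w = 0.0135
R2 (z=16.0): ¬moderate=1−0.68=0.32, poor=0.38; AND[a·b] → w = 0.1216
R3 (z=14.0): steady=0.17 → w = 0.1700
R4 (z=-19.3): steady=0.17, poor=0.38; AND[a·b] → w = 0.0646
Weighted average = (0.0135·-9.0 + 0.1216·16.0 + 0.1700·14.0 + 0.0646·-19.3) / (0.0135 + 0.1216 + 0.1700 + 0.0646)
  = 2.9573 / 0.3697 = 8.00

8.00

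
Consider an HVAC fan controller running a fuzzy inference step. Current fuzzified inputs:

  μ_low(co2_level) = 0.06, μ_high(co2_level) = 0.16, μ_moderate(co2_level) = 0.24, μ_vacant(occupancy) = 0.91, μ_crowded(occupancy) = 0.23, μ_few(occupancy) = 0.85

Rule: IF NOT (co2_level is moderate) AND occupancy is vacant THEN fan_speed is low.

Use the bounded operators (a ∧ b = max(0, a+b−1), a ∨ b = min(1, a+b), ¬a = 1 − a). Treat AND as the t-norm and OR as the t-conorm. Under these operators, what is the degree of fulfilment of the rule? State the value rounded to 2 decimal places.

0.67

firing strength: ¬moderate=1−0.24=0.76, vacant=0.91; AND[max(0, a+b−1)] → w = 0.67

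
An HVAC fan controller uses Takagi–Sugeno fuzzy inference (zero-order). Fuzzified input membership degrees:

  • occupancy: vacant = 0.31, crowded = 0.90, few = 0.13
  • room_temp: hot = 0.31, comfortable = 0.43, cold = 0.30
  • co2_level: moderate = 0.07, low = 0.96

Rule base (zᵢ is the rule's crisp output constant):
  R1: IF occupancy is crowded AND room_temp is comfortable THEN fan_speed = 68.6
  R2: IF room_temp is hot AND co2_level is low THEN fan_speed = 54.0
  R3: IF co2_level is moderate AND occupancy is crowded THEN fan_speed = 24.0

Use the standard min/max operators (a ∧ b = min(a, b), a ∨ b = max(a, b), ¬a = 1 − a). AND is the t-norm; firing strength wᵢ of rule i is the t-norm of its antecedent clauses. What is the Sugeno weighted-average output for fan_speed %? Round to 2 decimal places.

59.16

R1 (z=68.6): crowded=0.90, comfortable=0.43; AND[min(a, b)] → w = 0.43
R2 (z=54.0): hot=0.31, low=0.96; AND[min(a, b)] → w = 0.31
R3 (z=24.0): moderate=0.07, crowded=0.90; AND[min(a, b)] → w = 0.07
Weighted average = (0.43·68.6 + 0.31·54.0 + 0.07·24.0) / (0.43 + 0.31 + 0.07)
  = 47.9180 / 0.8100 = 59.16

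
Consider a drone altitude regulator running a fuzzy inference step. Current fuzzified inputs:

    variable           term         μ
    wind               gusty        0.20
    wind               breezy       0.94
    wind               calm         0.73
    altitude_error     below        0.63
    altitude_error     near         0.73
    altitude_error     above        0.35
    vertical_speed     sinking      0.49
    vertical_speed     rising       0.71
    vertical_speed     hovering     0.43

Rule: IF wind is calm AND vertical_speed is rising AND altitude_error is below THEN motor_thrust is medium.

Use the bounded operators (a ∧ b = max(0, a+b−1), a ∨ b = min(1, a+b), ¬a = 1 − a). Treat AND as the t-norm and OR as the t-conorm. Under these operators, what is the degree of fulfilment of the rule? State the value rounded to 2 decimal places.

0.07

firing strength: calm=0.73, rising=0.71, below=0.63; AND[max(0, a+b−1)] → w = 0.07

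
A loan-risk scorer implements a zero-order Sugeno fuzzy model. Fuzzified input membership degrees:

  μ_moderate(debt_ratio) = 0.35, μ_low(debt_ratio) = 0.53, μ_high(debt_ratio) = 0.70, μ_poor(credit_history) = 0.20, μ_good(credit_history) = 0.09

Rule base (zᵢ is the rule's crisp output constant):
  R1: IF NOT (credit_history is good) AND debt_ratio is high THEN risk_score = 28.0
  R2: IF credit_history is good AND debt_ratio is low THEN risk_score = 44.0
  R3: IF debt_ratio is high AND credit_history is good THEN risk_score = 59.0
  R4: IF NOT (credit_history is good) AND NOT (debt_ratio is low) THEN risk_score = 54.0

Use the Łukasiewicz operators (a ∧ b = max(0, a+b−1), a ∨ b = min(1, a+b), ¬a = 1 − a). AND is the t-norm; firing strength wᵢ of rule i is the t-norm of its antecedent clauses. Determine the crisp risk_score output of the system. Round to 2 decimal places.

R1 (z=28.0): ¬good=1−0.09=0.91, high=0.70; AND[max(0, a+b−1)] → w = 0.61
R2 (z=44.0): good=0.09, low=0.53; AND[max(0, a+b−1)] → w = 0.00
R3 (z=59.0): high=0.70, good=0.09; AND[max(0, a+b−1)] → w = 0.00
R4 (z=54.0): ¬good=1−0.09=0.91, ¬low=1−0.53=0.47; AND[max(0, a+b−1)] → w = 0.38
Weighted average = (0.61·28.0 + 0.00·44.0 + 0.00·59.0 + 0.38·54.0) / (0.61 + 0.00 + 0.00 + 0.38)
  = 37.6000 / 0.9900 = 37.98

37.98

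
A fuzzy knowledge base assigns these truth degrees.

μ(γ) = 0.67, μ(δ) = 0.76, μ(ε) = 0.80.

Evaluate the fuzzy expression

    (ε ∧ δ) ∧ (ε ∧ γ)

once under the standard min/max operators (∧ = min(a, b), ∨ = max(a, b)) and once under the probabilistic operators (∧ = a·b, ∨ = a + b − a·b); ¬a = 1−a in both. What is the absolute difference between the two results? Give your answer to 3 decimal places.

Under standard min/max:
  ε ∧ δ = min(a, b) on (0.80, 0.76) = 0.76
  ε ∧ γ = min(a, b) on (0.80, 0.67) = 0.67
  (ε ∧ δ) ∧ (ε ∧ γ) = min(a, b) on (0.76, 0.67) = 0.67
  → value = 0.6700
Under probabilistic:
  ε ∧ δ = a·b on (0.8000, 0.7600) = 0.6080
  ε ∧ γ = a·b on (0.8000, 0.6700) = 0.5360
  (ε ∧ δ) ∧ (ε ∧ γ) = a·b on (0.6080, 0.5360) = 0.3259
  → value = 0.3259
|0.6700 − 0.3259| = 0.344

0.344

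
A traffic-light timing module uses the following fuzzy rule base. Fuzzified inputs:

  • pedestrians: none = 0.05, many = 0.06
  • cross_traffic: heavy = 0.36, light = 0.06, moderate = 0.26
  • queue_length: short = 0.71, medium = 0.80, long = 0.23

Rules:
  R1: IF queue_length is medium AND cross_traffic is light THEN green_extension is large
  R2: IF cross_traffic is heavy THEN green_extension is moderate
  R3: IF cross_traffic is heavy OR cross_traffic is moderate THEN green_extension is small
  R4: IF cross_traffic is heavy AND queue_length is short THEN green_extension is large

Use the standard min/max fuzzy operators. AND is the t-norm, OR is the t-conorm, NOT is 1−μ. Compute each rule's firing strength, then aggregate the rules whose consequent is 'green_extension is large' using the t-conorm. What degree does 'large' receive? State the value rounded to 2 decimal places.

0.36

R1: medium=0.80, light=0.06; AND[min(a, b)] → w = 0.06
R2: heavy=0.36 → w = 0.36
R3: heavy=0.36, moderate=0.26; OR[max(a, b)] → w = 0.36
R4: heavy=0.36, short=0.71; AND[min(a, b)] → w = 0.36
Rules with consequent 'large': {R1, R4} → strengths 0.06, 0.36
Aggregate via t-conorm [max(a, b)]: 0.36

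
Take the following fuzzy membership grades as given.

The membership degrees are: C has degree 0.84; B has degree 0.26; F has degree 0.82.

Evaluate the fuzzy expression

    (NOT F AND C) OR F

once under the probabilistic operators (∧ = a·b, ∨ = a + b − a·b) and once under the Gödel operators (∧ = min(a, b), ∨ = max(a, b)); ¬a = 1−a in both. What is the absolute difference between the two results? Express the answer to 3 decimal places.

0.027

Under probabilistic:
  NOT F = 1 − 0.8200 = 0.1800
  NOT F AND C = a·b on (0.1800, 0.8400) = 0.1512
  (NOT F AND C) OR F = a + b − a·b on (0.1512, 0.8200) = 0.8472
  → value = 0.8472
Under Gödel:
  NOT F = 1 − 0.82 = 0.18
  NOT F AND C = min(a, b) on (0.18, 0.84) = 0.18
  (NOT F AND C) OR F = max(a, b) on (0.18, 0.82) = 0.82
  → value = 0.8200
|0.8472 − 0.8200| = 0.027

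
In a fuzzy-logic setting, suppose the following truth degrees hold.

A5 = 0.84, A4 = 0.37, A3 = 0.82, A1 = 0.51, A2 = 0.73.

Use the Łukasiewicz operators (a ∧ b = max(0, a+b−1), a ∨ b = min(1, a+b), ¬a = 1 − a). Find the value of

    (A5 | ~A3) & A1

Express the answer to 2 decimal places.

~A3 = 1 − 0.82 = 0.18
A5 | ~A3 = min(1, a+b) on (0.84, 0.18) = 1.00
(A5 | ~A3) & A1 = max(0, a+b−1) on (1.00, 0.51) = 0.51

0.51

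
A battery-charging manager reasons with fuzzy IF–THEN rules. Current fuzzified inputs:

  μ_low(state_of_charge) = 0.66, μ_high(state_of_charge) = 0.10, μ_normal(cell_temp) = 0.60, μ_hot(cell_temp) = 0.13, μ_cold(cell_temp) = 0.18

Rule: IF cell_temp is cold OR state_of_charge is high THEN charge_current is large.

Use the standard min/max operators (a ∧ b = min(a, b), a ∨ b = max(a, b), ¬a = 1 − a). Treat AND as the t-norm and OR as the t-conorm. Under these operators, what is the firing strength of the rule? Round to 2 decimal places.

0.18

firing strength: cold=0.18, high=0.10; OR[max(a, b)] → w = 0.18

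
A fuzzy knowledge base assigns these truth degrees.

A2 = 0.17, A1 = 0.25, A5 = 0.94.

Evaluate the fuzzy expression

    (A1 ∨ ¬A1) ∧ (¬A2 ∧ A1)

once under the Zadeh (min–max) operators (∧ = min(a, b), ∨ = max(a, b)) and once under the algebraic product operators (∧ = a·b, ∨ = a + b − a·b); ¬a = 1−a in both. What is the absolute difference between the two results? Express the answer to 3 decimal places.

Under Zadeh (min–max):
  ¬A1 = 1 − 0.25 = 0.75
  A1 ∨ ¬A1 = max(a, b) on (0.25, 0.75) = 0.75
  ¬A2 = 1 − 0.17 = 0.83
  ¬A2 ∧ A1 = min(a, b) on (0.83, 0.25) = 0.25
  (A1 ∨ ¬A1) ∧ (¬A2 ∧ A1) = min(a, b) on (0.75, 0.25) = 0.25
  → value = 0.2500
Under algebraic product:
  ¬A1 = 1 − 0.2500 = 0.7500
  A1 ∨ ¬A1 = a + b − a·b on (0.2500, 0.7500) = 0.8125
  ¬A2 = 1 − 0.1700 = 0.8300
  ¬A2 ∧ A1 = a·b on (0.8300, 0.2500) = 0.2075
  (A1 ∨ ¬A1) ∧ (¬A2 ∧ A1) = a·b on (0.8125, 0.2075) = 0.1686
  → value = 0.1686
|0.2500 − 0.1686| = 0.081

0.081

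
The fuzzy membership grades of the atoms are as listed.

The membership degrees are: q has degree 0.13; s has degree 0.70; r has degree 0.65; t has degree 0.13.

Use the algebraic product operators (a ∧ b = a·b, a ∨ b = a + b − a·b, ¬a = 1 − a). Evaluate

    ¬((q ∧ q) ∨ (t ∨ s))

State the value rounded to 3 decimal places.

0.257

q ∧ q = a·b on (0.1300, 0.1300) = 0.0169
t ∨ s = a + b − a·b on (0.1300, 0.7000) = 0.7390
(q ∧ q) ∨ (t ∨ s) = a + b − a·b on (0.0169, 0.7390) = 0.7434
¬((q ∧ q) ∨ (t ∨ s)) = 1 − 0.7434 = 0.2566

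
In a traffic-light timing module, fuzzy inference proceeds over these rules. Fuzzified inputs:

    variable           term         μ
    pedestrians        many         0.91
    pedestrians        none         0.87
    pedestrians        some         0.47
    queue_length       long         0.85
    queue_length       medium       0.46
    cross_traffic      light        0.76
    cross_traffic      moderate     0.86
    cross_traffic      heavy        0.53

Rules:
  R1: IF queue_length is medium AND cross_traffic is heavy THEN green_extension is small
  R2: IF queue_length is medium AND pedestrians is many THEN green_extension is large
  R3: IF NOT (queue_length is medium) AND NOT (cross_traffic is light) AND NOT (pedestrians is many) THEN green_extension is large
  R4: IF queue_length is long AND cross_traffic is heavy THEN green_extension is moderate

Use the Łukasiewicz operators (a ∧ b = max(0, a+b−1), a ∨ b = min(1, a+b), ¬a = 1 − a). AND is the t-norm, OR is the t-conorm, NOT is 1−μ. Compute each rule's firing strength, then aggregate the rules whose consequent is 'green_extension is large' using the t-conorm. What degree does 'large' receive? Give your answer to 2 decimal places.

0.37

R1: medium=0.46, heavy=0.53; AND[max(0, a+b−1)] → w = 0.00
R2: medium=0.46, many=0.91; AND[max(0, a+b−1)] → w = 0.37
R3: ¬medium=1−0.46=0.54, ¬light=1−0.76=0.24, ¬many=1−0.91=0.09; AND[max(0, a+b−1)] → w = 0.00
R4: long=0.85, heavy=0.53; AND[max(0, a+b−1)] → w = 0.38
Rules with consequent 'large': {R2, R3} → strengths 0.37, 0.00
Aggregate via t-conorm [min(1, a+b)]: 0.37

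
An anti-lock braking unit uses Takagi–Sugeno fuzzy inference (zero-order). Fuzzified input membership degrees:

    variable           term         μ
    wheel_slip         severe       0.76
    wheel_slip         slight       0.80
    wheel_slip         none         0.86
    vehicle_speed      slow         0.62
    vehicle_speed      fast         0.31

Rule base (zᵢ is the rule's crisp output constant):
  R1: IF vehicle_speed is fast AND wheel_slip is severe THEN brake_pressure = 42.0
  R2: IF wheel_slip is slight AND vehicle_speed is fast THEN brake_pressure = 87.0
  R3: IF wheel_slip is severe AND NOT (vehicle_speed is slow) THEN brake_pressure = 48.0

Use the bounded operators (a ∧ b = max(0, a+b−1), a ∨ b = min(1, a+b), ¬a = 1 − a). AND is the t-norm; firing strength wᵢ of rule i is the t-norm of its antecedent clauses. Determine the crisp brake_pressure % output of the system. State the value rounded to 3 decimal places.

R1 (z=42.0): fast=0.31, severe=0.76; AND[max(0, a+b−1)] → w = 0.07
R2 (z=87.0): slight=0.80, fast=0.31; AND[max(0, a+b−1)] → w = 0.11
R3 (z=48.0): severe=0.76, ¬slow=1−0.62=0.38; AND[max(0, a+b−1)] → w = 0.14
Weighted average = (0.07·42.0 + 0.11·87.0 + 0.14·48.0) / (0.07 + 0.11 + 0.14)
  = 19.2300 / 0.3200 = 60.094

60.094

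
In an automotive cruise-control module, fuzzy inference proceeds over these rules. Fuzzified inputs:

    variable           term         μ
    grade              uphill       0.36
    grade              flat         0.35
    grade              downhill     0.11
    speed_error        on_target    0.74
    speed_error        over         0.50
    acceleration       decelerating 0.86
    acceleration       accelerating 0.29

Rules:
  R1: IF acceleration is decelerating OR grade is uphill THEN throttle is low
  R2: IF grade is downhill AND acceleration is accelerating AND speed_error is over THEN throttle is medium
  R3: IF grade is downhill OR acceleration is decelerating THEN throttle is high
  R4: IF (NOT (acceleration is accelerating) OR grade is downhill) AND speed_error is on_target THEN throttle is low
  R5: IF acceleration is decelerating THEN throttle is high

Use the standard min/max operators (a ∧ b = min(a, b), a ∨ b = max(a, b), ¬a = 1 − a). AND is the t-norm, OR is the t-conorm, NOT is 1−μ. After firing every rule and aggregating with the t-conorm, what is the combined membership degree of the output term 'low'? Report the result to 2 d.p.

0.86

R1: decelerating=0.86, uphill=0.36; OR[max(a, b)] → w = 0.86
R2: downhill=0.11, accelerating=0.29, over=0.50; AND[min(a, b)] → w = 0.11
R3: downhill=0.11, decelerating=0.86; OR[max(a, b)] → w = 0.86
R4: (¬accelerating=1−0.29=0.71 OR downhill=0.11) = 0.71; AND[min(a, b)] with on_target=0.74 → w = 0.71
R5: decelerating=0.86 → w = 0.86
Rules with consequent 'low': {R1, R4} → strengths 0.86, 0.71
Aggregate via t-conorm [max(a, b)]: 0.86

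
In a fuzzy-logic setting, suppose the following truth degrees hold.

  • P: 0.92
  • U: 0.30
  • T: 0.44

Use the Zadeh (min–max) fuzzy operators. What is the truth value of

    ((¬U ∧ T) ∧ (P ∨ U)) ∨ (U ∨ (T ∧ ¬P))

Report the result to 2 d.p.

0.44

¬U = 1 − 0.30 = 0.70
¬U ∧ T = min(a, b) on (0.70, 0.44) = 0.44
P ∨ U = max(a, b) on (0.92, 0.30) = 0.92
(¬U ∧ T) ∧ (P ∨ U) = min(a, b) on (0.44, 0.92) = 0.44
¬P = 1 − 0.92 = 0.08
T ∧ ¬P = min(a, b) on (0.44, 0.08) = 0.08
U ∨ (T ∧ ¬P) = max(a, b) on (0.30, 0.08) = 0.30
((¬U ∧ T) ∧ (P ∨ U)) ∨ (U ∨ (T ∧ ¬P)) = max(a, b) on (0.44, 0.30) = 0.44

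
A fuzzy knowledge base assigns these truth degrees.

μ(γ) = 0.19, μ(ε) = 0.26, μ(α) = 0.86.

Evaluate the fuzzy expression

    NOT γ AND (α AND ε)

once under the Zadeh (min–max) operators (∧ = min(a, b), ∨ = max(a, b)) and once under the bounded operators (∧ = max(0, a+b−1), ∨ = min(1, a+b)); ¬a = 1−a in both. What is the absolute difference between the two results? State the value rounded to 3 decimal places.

0.260

Under Zadeh (min–max):
  NOT γ = 1 − 0.19 = 0.81
  α AND ε = min(a, b) on (0.86, 0.26) = 0.26
  NOT γ AND (α AND ε) = min(a, b) on (0.81, 0.26) = 0.26
  → value = 0.2600
Under bounded:
  NOT γ = 1 − 0.19 = 0.81
  α AND ε = max(0, a+b−1) on (0.86, 0.26) = 0.12
  NOT γ AND (α AND ε) = max(0, a+b−1) on (0.81, 0.12) = 0.00
  → value = 0.0000
|0.2600 − 0.0000| = 0.260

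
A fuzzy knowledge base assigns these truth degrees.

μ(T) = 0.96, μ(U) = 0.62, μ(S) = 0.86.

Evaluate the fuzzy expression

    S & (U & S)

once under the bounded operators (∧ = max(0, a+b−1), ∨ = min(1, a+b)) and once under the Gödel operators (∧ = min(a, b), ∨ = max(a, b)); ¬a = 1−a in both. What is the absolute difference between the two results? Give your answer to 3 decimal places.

Under bounded:
  U & S = max(0, a+b−1) on (0.62, 0.86) = 0.48
  S & (U & S) = max(0, a+b−1) on (0.86, 0.48) = 0.34
  → value = 0.3400
Under Gödel:
  U & S = min(a, b) on (0.62, 0.86) = 0.62
  S & (U & S) = min(a, b) on (0.86, 0.62) = 0.62
  → value = 0.6200
|0.3400 − 0.6200| = 0.280

0.280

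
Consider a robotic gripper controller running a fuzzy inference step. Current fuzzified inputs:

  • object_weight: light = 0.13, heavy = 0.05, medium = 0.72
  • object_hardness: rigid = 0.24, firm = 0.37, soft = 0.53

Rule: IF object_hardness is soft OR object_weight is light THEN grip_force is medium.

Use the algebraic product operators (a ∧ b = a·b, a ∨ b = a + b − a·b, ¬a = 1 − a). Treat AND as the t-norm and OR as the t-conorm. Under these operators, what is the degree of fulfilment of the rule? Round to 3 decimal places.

0.591

firing strength: soft=0.53, light=0.13; OR[a + b − a·b] → w = 0.5911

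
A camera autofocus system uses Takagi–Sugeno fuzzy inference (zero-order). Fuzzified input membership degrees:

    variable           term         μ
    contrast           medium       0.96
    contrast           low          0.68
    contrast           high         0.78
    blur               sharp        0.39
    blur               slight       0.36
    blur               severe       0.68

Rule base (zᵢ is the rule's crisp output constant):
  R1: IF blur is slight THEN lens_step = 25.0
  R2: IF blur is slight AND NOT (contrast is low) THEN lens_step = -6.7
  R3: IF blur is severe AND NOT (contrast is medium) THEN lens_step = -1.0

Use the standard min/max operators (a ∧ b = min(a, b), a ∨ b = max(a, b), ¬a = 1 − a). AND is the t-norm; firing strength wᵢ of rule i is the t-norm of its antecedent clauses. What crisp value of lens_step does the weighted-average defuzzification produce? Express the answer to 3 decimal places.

R1 (z=25.0): slight=0.36 → w = 0.36
R2 (z=-6.7): slight=0.36, ¬low=1−0.68=0.32; AND[min(a, b)] → w = 0.32
R3 (z=-1.0): severe=0.68, ¬medium=1−0.96=0.04; AND[min(a, b)] → w = 0.04
Weighted average = (0.36·25.0 + 0.32·-6.7 + 0.04·-1.0) / (0.36 + 0.32 + 0.04)
  = 6.8160 / 0.7200 = 9.467

9.467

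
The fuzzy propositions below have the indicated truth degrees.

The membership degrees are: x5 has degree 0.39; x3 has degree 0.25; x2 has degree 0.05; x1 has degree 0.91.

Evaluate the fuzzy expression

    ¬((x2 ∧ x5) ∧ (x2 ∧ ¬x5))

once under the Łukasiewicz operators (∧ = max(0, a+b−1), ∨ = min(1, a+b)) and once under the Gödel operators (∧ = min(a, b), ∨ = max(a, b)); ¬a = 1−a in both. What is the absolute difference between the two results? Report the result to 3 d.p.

0.050

Under Łukasiewicz:
  x2 ∧ x5 = max(0, a+b−1) on (0.05, 0.39) = 0.00
  ¬x5 = 1 − 0.39 = 0.61
  x2 ∧ ¬x5 = max(0, a+b−1) on (0.05, 0.61) = 0.00
  (x2 ∧ x5) ∧ (x2 ∧ ¬x5) = max(0, a+b−1) on (0.00, 0.00) = 0.00
  ¬((x2 ∧ x5) ∧ (x2 ∧ ¬x5)) = 1 − 0.00 = 1.00
  → value = 1.0000
Under Gödel:
  x2 ∧ x5 = min(a, b) on (0.05, 0.39) = 0.05
  ¬x5 = 1 − 0.39 = 0.61
  x2 ∧ ¬x5 = min(a, b) on (0.05, 0.61) = 0.05
  (x2 ∧ x5) ∧ (x2 ∧ ¬x5) = min(a, b) on (0.05, 0.05) = 0.05
  ¬((x2 ∧ x5) ∧ (x2 ∧ ¬x5)) = 1 − 0.05 = 0.95
  → value = 0.9500
|1.0000 − 0.9500| = 0.050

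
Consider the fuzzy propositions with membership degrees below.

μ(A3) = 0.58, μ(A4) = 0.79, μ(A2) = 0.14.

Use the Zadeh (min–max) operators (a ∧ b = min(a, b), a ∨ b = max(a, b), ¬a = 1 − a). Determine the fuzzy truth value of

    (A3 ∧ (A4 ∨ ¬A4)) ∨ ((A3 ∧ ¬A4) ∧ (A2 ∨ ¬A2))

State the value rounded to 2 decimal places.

0.58

¬A4 = 1 − 0.79 = 0.21
A4 ∨ ¬A4 = max(a, b) on (0.79, 0.21) = 0.79
A3 ∧ (A4 ∨ ¬A4) = min(a, b) on (0.58, 0.79) = 0.58
¬A4 = 1 − 0.79 = 0.21
A3 ∧ ¬A4 = min(a, b) on (0.58, 0.21) = 0.21
¬A2 = 1 − 0.14 = 0.86
A2 ∨ ¬A2 = max(a, b) on (0.14, 0.86) = 0.86
(A3 ∧ ¬A4) ∧ (A2 ∨ ¬A2) = min(a, b) on (0.21, 0.86) = 0.21
(A3 ∧ (A4 ∨ ¬A4)) ∨ ((A3 ∧ ¬A4) ∧ (A2 ∨ ¬A2)) = max(a, b) on (0.58, 0.21) = 0.58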